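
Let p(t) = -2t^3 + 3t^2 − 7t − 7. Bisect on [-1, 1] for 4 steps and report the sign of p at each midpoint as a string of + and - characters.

p(0) = -7 < 0, so the root lies in [-1, 0]
p(-0.5) = -2.5 < 0, so the root lies in [-1, -0.5]
p(-0.75) = 0.78125 > 0, so the root lies in [-0.75, -0.5]
p(-0.625) = -0.9648 < 0, so the root lies in [-0.75, -0.625]

--+-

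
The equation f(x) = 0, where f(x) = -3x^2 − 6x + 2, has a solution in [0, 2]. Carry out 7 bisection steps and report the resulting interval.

[0.28125, 0.296875]

f(1) = -7 < 0, so the root lies in [0, 1]
f(0.5) = -1.75 < 0, so the root lies in [0, 0.5]
f(0.25) = 0.3125 > 0, so the root lies in [0.25, 0.5]
f(0.375) = -0.6719 < 0, so the root lies in [0.25, 0.375]
f(0.3125) = -0.168 < 0, so the root lies in [0.25, 0.3125]
f(0.28125) = 0.0752 > 0, so the root lies in [0.28125, 0.3125]
f(0.296875) = -0.0457 < 0, so the root lies in [0.28125, 0.296875]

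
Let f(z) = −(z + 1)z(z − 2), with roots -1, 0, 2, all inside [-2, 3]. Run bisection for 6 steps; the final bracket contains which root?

m = 0.5, f(m) = 1.125 (+); new bracket [0.5, 3]
m = 1.75, f(m) = 1.203125 (+); new bracket [1.75, 3]
m = 2.375, f(m) = -3.005859 (−); new bracket [1.75, 2.375]
m = 2.0625, f(m) = -0.3948 (−); new bracket [1.75, 2.0625]
m = 1.90625, f(m) = 0.5194 (+); new bracket [1.90625, 2.0625]
m = 1.984375, f(m) = 0.0925 (+); new bracket [1.984375, 2.0625]

2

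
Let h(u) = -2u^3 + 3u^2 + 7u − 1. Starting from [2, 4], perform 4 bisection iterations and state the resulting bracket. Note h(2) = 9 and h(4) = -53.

[2.625, 2.75]

m = 3, h(m) = -7 (−); new bracket [2, 3]
m = 2.5, h(m) = 4 (+); new bracket [2.5, 3]
m = 2.75, h(m) = -0.65625 (−); new bracket [2.5, 2.75]
m = 2.625, h(m) = 1.8711 (+); new bracket [2.625, 2.75]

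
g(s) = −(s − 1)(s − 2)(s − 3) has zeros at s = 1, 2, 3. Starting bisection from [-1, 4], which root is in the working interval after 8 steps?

1

s = 1.5 gives g = -0.375, negative; keep [-1, 1.5]
s = 0.25 gives g = 3.609375, positive; keep [0.25, 1.5]
s = 0.875 gives g = 0.298828, positive; keep [0.875, 1.5]
s = 1.1875 gives g = -0.2761, negative; keep [0.875, 1.1875]
s = 1.03125 gives g = -0.0596, negative; keep [0.875, 1.03125]
s = 0.953125 gives g = 0.1004, positive; keep [0.953125, 1.03125]
s = 0.9921875 gives g = 0.0158, positive; keep [0.9921875, 1.03125]
s = 1.01171875 gives g = -0.023, negative; keep [0.9921875, 1.01171875]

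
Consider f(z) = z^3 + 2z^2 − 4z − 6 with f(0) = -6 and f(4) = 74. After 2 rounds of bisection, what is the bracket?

z = 2 gives f = 2, positive; keep [0, 2]
z = 1 gives f = -7, negative; keep [1, 2]

[1, 2]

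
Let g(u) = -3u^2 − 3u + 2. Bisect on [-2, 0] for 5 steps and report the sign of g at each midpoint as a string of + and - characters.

midpoint -1: g = 2 > 0 → [-2, -1]
midpoint -1.5: g = -0.25 < 0 → [-1.5, -1]
midpoint -1.25: g = 1.0625 > 0 → [-1.5, -1.25]
midpoint -1.375: g = 0.4531 > 0 → [-1.5, -1.375]
midpoint -1.4375: g = 0.1133 > 0 → [-1.5, -1.4375]

+-+++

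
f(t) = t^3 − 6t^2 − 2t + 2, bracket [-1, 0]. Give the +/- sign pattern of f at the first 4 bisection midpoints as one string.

+-++

midpoint -0.5: f = 1.375 > 0 → [-1, -0.5]
midpoint -0.75: f = -0.296875 < 0 → [-0.75, -0.5]
midpoint -0.625: f = 0.662109 > 0 → [-0.75, -0.625]
midpoint -0.6875: f = 0.2141 > 0 → [-0.75, -0.6875]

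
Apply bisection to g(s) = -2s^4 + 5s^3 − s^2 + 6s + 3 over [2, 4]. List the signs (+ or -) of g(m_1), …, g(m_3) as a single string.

-++

m = 3, g(m) = -15 (−); new bracket [2, 3]
m = 2.5, g(m) = 11.75 (+); new bracket [2.5, 3]
m = 2.75, g(m) = 1.539062 (+); new bracket [2.75, 3]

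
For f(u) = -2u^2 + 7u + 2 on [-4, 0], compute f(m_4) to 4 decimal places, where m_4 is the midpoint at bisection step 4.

m = -2, f(m) = -20 (−); new bracket [-2, 0]
m = -1, f(m) = -7 (−); new bracket [-1, 0]
m = -0.5, f(m) = -2 (−); new bracket [-0.5, 0]
m = -0.25, f(m) = 0.125 (+); new bracket [-0.5, -0.25]

0.1250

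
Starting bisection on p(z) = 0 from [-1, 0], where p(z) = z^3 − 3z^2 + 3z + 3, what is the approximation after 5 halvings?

-0.59375

p(-0.5) = 0.625 > 0, so the root lies in [-1, -0.5]
p(-0.75) = -1.359375 < 0, so the root lies in [-0.75, -0.5]
p(-0.625) = -0.291016 < 0, so the root lies in [-0.625, -0.5]
p(-0.5625) = 0.1853 > 0, so the root lies in [-0.625, -0.5625]
p(-0.59375) = -0.0482 < 0, so the root lies in [-0.59375, -0.5625]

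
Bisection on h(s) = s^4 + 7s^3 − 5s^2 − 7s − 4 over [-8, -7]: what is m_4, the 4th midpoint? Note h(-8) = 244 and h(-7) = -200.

m = -7.5, h(m) = -21.8125 (−); new bracket [-8, -7.5]
m = -7.75, h(m) = 99.050781 (+); new bracket [-7.75, -7.5]
m = -7.625, h(m) = 35.748291 (+); new bracket [-7.625, -7.5]
m = -7.5625, h(m) = 6.2673 (+); new bracket [-7.5625, -7.5]

-7.5625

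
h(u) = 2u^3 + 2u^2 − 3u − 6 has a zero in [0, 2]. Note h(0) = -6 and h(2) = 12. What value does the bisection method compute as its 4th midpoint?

u = 1 gives h = -5, negative; keep [1, 2]
u = 1.5 gives h = 0.75, positive; keep [1, 1.5]
u = 1.25 gives h = -2.71875, negative; keep [1.25, 1.5]
u = 1.375 gives h = -1.1445, negative; keep [1.375, 1.5]

1.375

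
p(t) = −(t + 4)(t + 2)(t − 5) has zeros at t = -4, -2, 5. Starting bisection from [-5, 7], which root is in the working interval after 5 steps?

5

p(1) = 60 > 0, so the root lies in [1, 7]
p(4) = 48 > 0, so the root lies in [4, 7]
p(5.5) = -35.625 < 0, so the root lies in [4, 5.5]
p(4.75) = 14.7656 > 0, so the root lies in [4.75, 5.5]
p(5.125) = -8.127 < 0, so the root lies in [4.75, 5.125]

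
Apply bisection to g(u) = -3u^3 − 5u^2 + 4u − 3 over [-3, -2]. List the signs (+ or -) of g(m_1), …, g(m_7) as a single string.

+--++-+

u = -2.5 gives g = 2.625, positive; keep [-2.5, -2]
u = -2.25 gives g = -3.140625, negative; keep [-2.5, -2.25]
u = -2.375 gives g = -0.513672, negative; keep [-2.5, -2.375]
u = -2.4375 gives g = 0.9895, positive; keep [-2.4375, -2.375]
u = -2.40625 gives g = 0.2216, positive; keep [-2.40625, -2.375]
u = -2.390625 gives g = -0.15, negative; keep [-2.40625, -2.390625]
u = -2.3984375 gives g = 0.0348, positive; keep [-2.3984375, -2.390625]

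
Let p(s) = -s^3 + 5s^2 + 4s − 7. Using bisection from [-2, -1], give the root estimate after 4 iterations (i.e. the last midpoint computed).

-1.4375

p(-1.5) = 1.625 > 0, so the root lies in [-1.5, -1]
p(-1.25) = -2.234375 < 0, so the root lies in [-1.5, -1.25]
p(-1.375) = -0.447266 < 0, so the root lies in [-1.5, -1.375]
p(-1.4375) = 0.5525 > 0, so the root lies in [-1.4375, -1.375]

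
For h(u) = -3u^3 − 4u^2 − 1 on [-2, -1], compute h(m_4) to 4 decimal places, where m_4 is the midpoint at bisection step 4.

-0.3542

h(-1.5) = 0.125 > 0, so the root lies in [-1.5, -1]
h(-1.25) = -1.390625 < 0, so the root lies in [-1.5, -1.25]
h(-1.375) = -0.763672 < 0, so the root lies in [-1.5, -1.375]
h(-1.4375) = -0.3542 < 0, so the root lies in [-1.5, -1.4375]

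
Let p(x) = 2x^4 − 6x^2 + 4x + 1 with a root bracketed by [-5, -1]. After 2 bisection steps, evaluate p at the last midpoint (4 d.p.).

1.0000

p(-3) = 97 > 0, so the root lies in [-3, -1]
p(-2) = 1 > 0, so the root lies in [-2, -1]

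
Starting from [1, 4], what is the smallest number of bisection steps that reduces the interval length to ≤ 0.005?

Width after n steps is 3/2^n. Need 2^n ≥ 3/0.005 = 600.
2^9 = 512 < 600 ≤ 2^10 = 1024, so n = 10.

10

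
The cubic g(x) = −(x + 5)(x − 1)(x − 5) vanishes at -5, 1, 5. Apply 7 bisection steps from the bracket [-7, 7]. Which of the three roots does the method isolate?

-5

x = 0 gives g = -25, negative; keep [-7, 0]
x = -3.5 gives g = -57.375, negative; keep [-7, -3.5]
x = -5.25 gives g = 16.015625, positive; keep [-5.25, -3.5]
x = -4.375 gives g = -31.4941, negative; keep [-5.25, -4.375]
x = -4.8125 gives g = -10.6941, negative; keep [-5.25, -4.8125]
x = -5.03125 gives g = 1.8907, positive; keep [-5.03125, -4.8125]
x = -4.921875 gives g = -4.5903, negative; keep [-5.03125, -4.921875]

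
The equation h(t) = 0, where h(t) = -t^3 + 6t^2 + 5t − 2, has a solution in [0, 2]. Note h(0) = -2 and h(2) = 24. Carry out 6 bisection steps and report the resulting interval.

[0.28125, 0.3125]

midpoint 1: h = 8 > 0 → [0, 1]
midpoint 0.5: h = 1.875 > 0 → [0, 0.5]
midpoint 0.25: h = -0.390625 < 0 → [0.25, 0.5]
midpoint 0.375: h = 0.666 > 0 → [0.25, 0.375]
midpoint 0.3125: h = 0.1179 > 0 → [0.25, 0.3125]
midpoint 0.28125: h = -0.1414 < 0 → [0.28125, 0.3125]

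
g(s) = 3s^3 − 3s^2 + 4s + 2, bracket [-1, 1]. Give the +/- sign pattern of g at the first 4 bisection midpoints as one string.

+-+-

s = 0 gives g = 2, positive; keep [-1, 0]
s = -0.5 gives g = -1.125, negative; keep [-0.5, 0]
s = -0.25 gives g = 0.765625, positive; keep [-0.5, -0.25]
s = -0.375 gives g = -0.0801, negative; keep [-0.375, -0.25]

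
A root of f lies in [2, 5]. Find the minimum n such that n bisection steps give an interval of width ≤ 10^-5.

19

Width after n steps is 3/2^n. Need 2^n ≥ 3/10^-5 = 300000.
2^18 = 262144 < 300000 ≤ 2^19 = 524288, so n = 19.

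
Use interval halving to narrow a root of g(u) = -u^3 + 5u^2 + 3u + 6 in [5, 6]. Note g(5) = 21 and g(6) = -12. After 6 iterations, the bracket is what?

[5.703125, 5.71875]

u = 5.5 gives g = 7.375, positive; keep [5.5, 6]
u = 5.75 gives g = -1.546875, negative; keep [5.5, 5.75]
u = 5.625 gives g = 3.099609, positive; keep [5.625, 5.75]
u = 5.6875 gives g = 0.8235, positive; keep [5.6875, 5.75]
u = 5.71875 gives g = -0.3498, negative; keep [5.6875, 5.71875]
u = 5.703125 gives g = 0.2398, positive; keep [5.703125, 5.71875]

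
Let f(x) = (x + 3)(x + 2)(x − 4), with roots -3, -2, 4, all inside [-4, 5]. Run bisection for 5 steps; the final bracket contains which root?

4

midpoint 0.5: f = -30.625 < 0 → [0.5, 5]
midpoint 2.75: f = -34.140625 < 0 → [2.75, 5]
midpoint 3.875: f = -5.048828 < 0 → [3.875, 5]
midpoint 4.4375: f = 20.947 > 0 → [3.875, 4.4375]
midpoint 4.15625: f = 6.8837 > 0 → [3.875, 4.15625]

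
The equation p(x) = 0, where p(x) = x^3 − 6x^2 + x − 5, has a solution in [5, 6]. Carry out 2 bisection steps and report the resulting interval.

[5.75, 6]

p(5.5) = -14.625 < 0, so the root lies in [5.5, 6]
p(5.75) = -7.515625 < 0, so the root lies in [5.75, 6]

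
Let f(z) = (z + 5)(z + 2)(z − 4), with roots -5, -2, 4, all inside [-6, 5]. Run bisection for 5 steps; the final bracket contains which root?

midpoint -0.5: f = -30.375 < 0 → [-0.5, 5]
midpoint 2.25: f = -53.921875 < 0 → [2.25, 5]
midpoint 3.625: f = -18.193359 < 0 → [3.625, 5]
midpoint 4.3125: f = 18.3704 > 0 → [3.625, 4.3125]
midpoint 3.96875: f = -1.6729 < 0 → [3.96875, 4.3125]

4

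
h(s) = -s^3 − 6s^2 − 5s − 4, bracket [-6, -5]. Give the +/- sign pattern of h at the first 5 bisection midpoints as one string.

++-+-

s = -5.5 gives h = 8.375, positive; keep [-5.5, -5]
s = -5.25 gives h = 1.578125, positive; keep [-5.25, -5]
s = -5.125 gives h = -1.357422, negative; keep [-5.25, -5.125]
s = -5.1875 gives h = 0.073, positive; keep [-5.1875, -5.125]
s = -5.15625 gives h = -0.6515, negative; keep [-5.1875, -5.15625]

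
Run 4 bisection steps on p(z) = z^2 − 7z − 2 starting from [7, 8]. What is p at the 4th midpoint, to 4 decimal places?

p(7.5) = 1.75 > 0, so the root lies in [7, 7.5]
p(7.25) = -0.1875 < 0, so the root lies in [7.25, 7.5]
p(7.375) = 0.765625 > 0, so the root lies in [7.25, 7.375]
p(7.3125) = 0.2852 > 0, so the root lies in [7.25, 7.3125]

0.2852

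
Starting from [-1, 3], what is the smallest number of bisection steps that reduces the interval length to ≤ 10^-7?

26

Width after n steps is 4/2^n. Need 2^n ≥ 4/10^-7 = 40000000.
2^25 = 33554432 < 40000000 ≤ 2^26 = 67108864, so n = 26.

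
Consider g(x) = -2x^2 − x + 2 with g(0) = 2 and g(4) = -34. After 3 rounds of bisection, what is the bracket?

g(2) = -8 < 0, so the root lies in [0, 2]
g(1) = -1 < 0, so the root lies in [0, 1]
g(0.5) = 1 > 0, so the root lies in [0.5, 1]

[0.5, 1]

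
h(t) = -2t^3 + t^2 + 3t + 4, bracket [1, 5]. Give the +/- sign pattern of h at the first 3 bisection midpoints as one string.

h(3) = -32 < 0, so the root lies in [1, 3]
h(2) = -2 < 0, so the root lies in [1, 2]
h(1.5) = 4 > 0, so the root lies in [1.5, 2]

--+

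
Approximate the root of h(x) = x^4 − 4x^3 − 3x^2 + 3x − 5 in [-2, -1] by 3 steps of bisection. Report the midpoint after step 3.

x = -1.5 gives h = 2.3125, positive; keep [-1.5, -1]
x = -1.25 gives h = -3.183594, negative; keep [-1.5, -1.25]
x = -1.375 gives h = -0.823975, negative; keep [-1.5, -1.375]

-1.375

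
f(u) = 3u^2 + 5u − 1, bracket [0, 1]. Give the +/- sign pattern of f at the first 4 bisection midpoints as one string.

++-+

m = 0.5, f(m) = 2.25 (+); new bracket [0, 0.5]
m = 0.25, f(m) = 0.4375 (+); new bracket [0, 0.25]
m = 0.125, f(m) = -0.328125 (−); new bracket [0.125, 0.25]
m = 0.1875, f(m) = 0.043 (+); new bracket [0.125, 0.1875]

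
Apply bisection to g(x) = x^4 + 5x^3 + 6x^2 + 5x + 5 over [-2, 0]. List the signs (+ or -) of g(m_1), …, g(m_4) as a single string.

m = -1, g(m) = 2 (+); new bracket [-2, -1]
m = -1.5, g(m) = -0.8125 (−); new bracket [-1.5, -1]
m = -1.25, g(m) = 0.800781 (+); new bracket [-1.5, -1.25]
m = -1.375, g(m) = 0.0452 (+); new bracket [-1.5, -1.375]

+-++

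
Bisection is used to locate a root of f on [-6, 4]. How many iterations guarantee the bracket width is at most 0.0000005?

25

Width after n steps is 10/2^n. Need 2^n ≥ 10/0.0000005 = 20000000.
2^24 = 16777216 < 20000000 ≤ 2^25 = 33554432, so n = 25.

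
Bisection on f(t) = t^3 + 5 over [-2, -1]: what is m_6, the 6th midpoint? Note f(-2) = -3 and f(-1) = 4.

midpoint -1.5: f = 1.625 > 0 → [-2, -1.5]
midpoint -1.75: f = -0.359375 < 0 → [-1.75, -1.5]
midpoint -1.625: f = 0.708984 > 0 → [-1.75, -1.625]
midpoint -1.6875: f = 0.1946 > 0 → [-1.75, -1.6875]
midpoint -1.71875: f = -0.0774 < 0 → [-1.71875, -1.6875]
midpoint -1.703125: f = 0.0599 > 0 → [-1.71875, -1.703125]

-1.703125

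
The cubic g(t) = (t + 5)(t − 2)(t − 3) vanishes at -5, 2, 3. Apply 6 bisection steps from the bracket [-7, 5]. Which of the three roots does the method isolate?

t = -1 gives g = 48, positive; keep [-7, -1]
t = -4 gives g = 42, positive; keep [-7, -4]
t = -5.5 gives g = -31.875, negative; keep [-5.5, -4]
t = -4.75 gives g = 13.0781, positive; keep [-5.5, -4.75]
t = -5.125 gives g = -7.2363, negative; keep [-5.125, -4.75]
t = -4.9375 gives g = 3.4417, positive; keep [-5.125, -4.9375]

-5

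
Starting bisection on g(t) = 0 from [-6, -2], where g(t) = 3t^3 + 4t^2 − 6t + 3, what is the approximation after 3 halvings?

g(-4) = -101 < 0, so the root lies in [-4, -2]
g(-3) = -24 < 0, so the root lies in [-3, -2]
g(-2.5) = -3.875 < 0, so the root lies in [-2.5, -2]

-2.5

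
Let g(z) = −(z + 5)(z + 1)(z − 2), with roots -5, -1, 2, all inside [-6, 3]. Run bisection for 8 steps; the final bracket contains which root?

-5

g(-1.5) = -6.125 < 0, so the root lies in [-6, -1.5]
g(-3.75) = -19.765625 < 0, so the root lies in [-6, -3.75]
g(-4.875) = -3.330078 < 0, so the root lies in [-6, -4.875]
g(-5.4375) = 14.4392 > 0, so the root lies in [-5.4375, -4.875]
g(-5.15625) = 4.6474 > 0, so the root lies in [-5.15625, -4.875]
g(-5.015625) = 0.4402 > 0, so the root lies in [-5.015625, -4.875]
g(-4.9453125) = -1.4985 < 0, so the root lies in [-5.015625, -4.9453125]
g(-4.98046875) = -0.5427 < 0, so the root lies in [-5.015625, -4.98046875]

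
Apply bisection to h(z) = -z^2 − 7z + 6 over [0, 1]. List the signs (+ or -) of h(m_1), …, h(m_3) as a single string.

midpoint 0.5: h = 2.25 > 0 → [0.5, 1]
midpoint 0.75: h = 0.1875 > 0 → [0.75, 1]
midpoint 0.875: h = -0.890625 < 0 → [0.75, 0.875]

++-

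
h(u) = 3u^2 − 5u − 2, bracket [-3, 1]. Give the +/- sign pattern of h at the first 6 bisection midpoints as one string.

+-+-+-

midpoint -1: h = 6 > 0 → [-1, 1]
midpoint 0: h = -2 < 0 → [-1, 0]
midpoint -0.5: h = 1.25 > 0 → [-0.5, 0]
midpoint -0.25: h = -0.5625 < 0 → [-0.5, -0.25]
midpoint -0.375: h = 0.2969 > 0 → [-0.375, -0.25]
midpoint -0.3125: h = -0.1445 < 0 → [-0.375, -0.3125]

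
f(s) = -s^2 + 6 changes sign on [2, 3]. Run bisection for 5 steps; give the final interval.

[2.4375, 2.46875]

midpoint 2.5: f = -0.25 < 0 → [2, 2.5]
midpoint 2.25: f = 0.9375 > 0 → [2.25, 2.5]
midpoint 2.375: f = 0.359375 > 0 → [2.375, 2.5]
midpoint 2.4375: f = 0.0586 > 0 → [2.4375, 2.5]
midpoint 2.46875: f = -0.0947 < 0 → [2.4375, 2.46875]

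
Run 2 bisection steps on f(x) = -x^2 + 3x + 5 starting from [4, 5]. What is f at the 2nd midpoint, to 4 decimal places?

midpoint 4.5: f = -1.75 < 0 → [4, 4.5]
midpoint 4.25: f = -0.3125 < 0 → [4, 4.25]

-0.3125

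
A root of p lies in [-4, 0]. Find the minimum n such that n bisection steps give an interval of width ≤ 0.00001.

19

Width after n steps is 4/2^n. Need 2^n ≥ 4/0.00001 = 400000.
2^18 = 262144 < 400000 ≤ 2^19 = 524288, so n = 19.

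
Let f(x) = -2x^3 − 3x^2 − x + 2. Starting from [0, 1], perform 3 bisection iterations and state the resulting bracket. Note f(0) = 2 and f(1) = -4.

x = 0.5 gives f = 0.5, positive; keep [0.5, 1]
x = 0.75 gives f = -1.28125, negative; keep [0.5, 0.75]
x = 0.625 gives f = -0.285156, negative; keep [0.5, 0.625]

[0.5, 0.625]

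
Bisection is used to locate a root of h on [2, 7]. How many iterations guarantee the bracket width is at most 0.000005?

20

Width after n steps is 5/2^n. Need 2^n ≥ 5/0.000005 = 1000000.
2^19 = 524288 < 1000000 ≤ 2^20 = 1048576, so n = 20.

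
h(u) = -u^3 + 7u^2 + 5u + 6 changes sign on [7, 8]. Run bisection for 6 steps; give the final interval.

[7.734375, 7.75]

u = 7.5 gives h = 15.375, positive; keep [7.5, 8]
u = 7.75 gives h = -0.296875, negative; keep [7.5, 7.75]
u = 7.625 gives h = 7.787109, positive; keep [7.625, 7.75]
u = 7.6875 gives h = 3.8079, positive; keep [7.6875, 7.75]
u = 7.71875 gives h = 1.7713, positive; keep [7.71875, 7.75]
u = 7.734375 gives h = 0.7412, positive; keep [7.734375, 7.75]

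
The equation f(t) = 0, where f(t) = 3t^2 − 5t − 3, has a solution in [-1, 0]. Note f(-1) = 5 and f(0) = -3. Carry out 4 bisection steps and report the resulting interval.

f(-0.5) = 0.25 > 0, so the root lies in [-0.5, 0]
f(-0.25) = -1.5625 < 0, so the root lies in [-0.5, -0.25]
f(-0.375) = -0.703125 < 0, so the root lies in [-0.5, -0.375]
f(-0.4375) = -0.2383 < 0, so the root lies in [-0.5, -0.4375]

[-0.5, -0.4375]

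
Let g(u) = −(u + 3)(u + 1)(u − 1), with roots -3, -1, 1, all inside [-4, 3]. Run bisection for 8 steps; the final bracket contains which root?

midpoint -0.5: g = 1.875 > 0 → [-0.5, 3]
midpoint 1.25: g = -2.390625 < 0 → [-0.5, 1.25]
midpoint 0.375: g = 2.900391 > 0 → [0.375, 1.25]
midpoint 0.8125: g = 1.2957 > 0 → [0.8125, 1.25]
midpoint 1.03125: g = -0.2559 < 0 → [0.8125, 1.03125]
midpoint 0.921875: g = 0.5889 > 0 → [0.921875, 1.03125]
midpoint 0.9765625: g = 0.1842 > 0 → [0.9765625, 1.03125]
midpoint 1.00390625: g = -0.0313 < 0 → [0.9765625, 1.00390625]

1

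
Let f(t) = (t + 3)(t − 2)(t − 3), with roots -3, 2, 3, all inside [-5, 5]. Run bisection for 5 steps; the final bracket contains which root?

-3

m = 0, f(m) = 18 (+); new bracket [-5, 0]
m = -2.5, f(m) = 12.375 (+); new bracket [-5, -2.5]
m = -3.75, f(m) = -29.109375 (−); new bracket [-3.75, -2.5]
m = -3.125, f(m) = -3.9238 (−); new bracket [-3.125, -2.5]
m = -2.8125, f(m) = 5.2449 (+); new bracket [-3.125, -2.8125]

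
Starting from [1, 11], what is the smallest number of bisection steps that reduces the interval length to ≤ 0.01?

10

Width after n steps is 10/2^n. Need 2^n ≥ 10/0.01 = 1000.
2^9 = 512 < 1000 ≤ 2^10 = 1024, so n = 10.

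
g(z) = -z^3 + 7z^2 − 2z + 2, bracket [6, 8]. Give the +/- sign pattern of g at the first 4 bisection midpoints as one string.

m = 7, g(m) = -12 (−); new bracket [6, 7]
m = 6.5, g(m) = 10.125 (+); new bracket [6.5, 7]
m = 6.75, g(m) = -0.109375 (−); new bracket [6.5, 6.75]
m = 6.625, g(m) = 5.209 (+); new bracket [6.625, 6.75]

-+-+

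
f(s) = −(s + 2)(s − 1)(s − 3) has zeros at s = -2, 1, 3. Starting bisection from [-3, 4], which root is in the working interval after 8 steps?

-2

midpoint 0.5: f = -3.125 < 0 → [-3, 0.5]
midpoint -1.25: f = -7.171875 < 0 → [-3, -1.25]
midpoint -2.125: f = 2.001953 > 0 → [-2.125, -1.25]
midpoint -1.6875: f = -3.9368 < 0 → [-2.125, -1.6875]
midpoint -1.90625: f = -1.3368 < 0 → [-2.125, -1.90625]
midpoint -2.015625: f = 0.2363 > 0 → [-2.015625, -1.90625]
midpoint -1.9609375: f = -0.5738 < 0 → [-2.015625, -1.9609375]
midpoint -1.98828125: f = -0.1747 < 0 → [-2.015625, -1.98828125]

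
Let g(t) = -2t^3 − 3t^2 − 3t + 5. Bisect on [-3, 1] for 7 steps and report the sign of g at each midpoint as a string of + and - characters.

++++---

t = -1 gives g = 7, positive; keep [-1, 1]
t = 0 gives g = 5, positive; keep [0, 1]
t = 0.5 gives g = 2.5, positive; keep [0.5, 1]
t = 0.75 gives g = 0.2188, positive; keep [0.75, 1]
t = 0.875 gives g = -1.2617, negative; keep [0.75, 0.875]
t = 0.8125 gives g = -0.4907, negative; keep [0.75, 0.8125]
t = 0.78125 gives g = -0.1285, negative; keep [0.75, 0.78125]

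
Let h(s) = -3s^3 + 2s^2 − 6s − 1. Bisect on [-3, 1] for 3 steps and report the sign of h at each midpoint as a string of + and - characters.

m = -1, h(m) = 10 (+); new bracket [-1, 1]
m = 0, h(m) = -1 (−); new bracket [-1, 0]
m = -0.5, h(m) = 2.875 (+); new bracket [-0.5, 0]

+-+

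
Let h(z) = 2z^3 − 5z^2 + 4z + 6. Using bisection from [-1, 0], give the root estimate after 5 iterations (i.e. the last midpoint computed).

midpoint -0.5: h = 2.5 > 0 → [-1, -0.5]
midpoint -0.75: h = -0.65625 < 0 → [-0.75, -0.5]
midpoint -0.625: h = 1.058594 > 0 → [-0.75, -0.625]
midpoint -0.6875: h = 0.2368 > 0 → [-0.75, -0.6875]
midpoint -0.71875: h = -0.2006 < 0 → [-0.71875, -0.6875]

-0.71875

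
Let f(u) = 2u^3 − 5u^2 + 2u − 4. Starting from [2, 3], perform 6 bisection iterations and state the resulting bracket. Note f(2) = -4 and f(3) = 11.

u = 2.5 gives f = 1, positive; keep [2, 2.5]
u = 2.25 gives f = -2.03125, negative; keep [2.25, 2.5]
u = 2.375 gives f = -0.660156, negative; keep [2.375, 2.5]
u = 2.4375 gives f = 0.1323, positive; keep [2.375, 2.4375]
u = 2.40625 gives f = -0.2731, negative; keep [2.40625, 2.4375]
u = 2.421875 gives f = -0.0727, negative; keep [2.421875, 2.4375]

[2.421875, 2.4375]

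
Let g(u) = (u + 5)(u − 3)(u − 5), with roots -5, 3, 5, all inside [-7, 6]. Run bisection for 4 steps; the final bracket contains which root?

-5

midpoint -0.5: g = 86.625 > 0 → [-7, -0.5]
midpoint -3.75: g = 73.828125 > 0 → [-7, -3.75]
midpoint -5.375: g = -32.583984 < 0 → [-5.375, -3.75]
midpoint -4.5625: g = 31.6384 > 0 → [-5.375, -4.5625]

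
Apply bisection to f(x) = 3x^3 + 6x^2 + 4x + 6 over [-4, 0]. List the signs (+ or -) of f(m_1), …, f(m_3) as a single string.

-++

midpoint -2: f = -2 < 0 → [-2, 0]
midpoint -1: f = 5 > 0 → [-2, -1]
midpoint -1.5: f = 3.375 > 0 → [-2, -1.5]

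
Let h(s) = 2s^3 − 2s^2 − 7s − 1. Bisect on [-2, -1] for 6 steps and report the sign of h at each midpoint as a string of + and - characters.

-+-+-+

midpoint -1.5: h = -1.75 < 0 → [-1.5, -1]
midpoint -1.25: h = 0.71875 > 0 → [-1.5, -1.25]
midpoint -1.375: h = -0.355469 < 0 → [-1.375, -1.25]
midpoint -1.3125: h = 0.2202 > 0 → [-1.375, -1.3125]
midpoint -1.34375: h = -0.0578 < 0 → [-1.34375, -1.3125]
midpoint -1.328125: h = 0.0836 > 0 → [-1.34375, -1.328125]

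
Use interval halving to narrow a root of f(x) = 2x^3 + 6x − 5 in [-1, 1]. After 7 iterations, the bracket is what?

[0.703125, 0.71875]

m = 0, f(m) = -5 (−); new bracket [0, 1]
m = 0.5, f(m) = -1.75 (−); new bracket [0.5, 1]
m = 0.75, f(m) = 0.34375 (+); new bracket [0.5, 0.75]
m = 0.625, f(m) = -0.7617 (−); new bracket [0.625, 0.75]
m = 0.6875, f(m) = -0.2251 (−); new bracket [0.6875, 0.75]
m = 0.71875, f(m) = 0.0551 (+); new bracket [0.6875, 0.71875]
m = 0.703125, f(m) = -0.086 (−); new bracket [0.703125, 0.71875]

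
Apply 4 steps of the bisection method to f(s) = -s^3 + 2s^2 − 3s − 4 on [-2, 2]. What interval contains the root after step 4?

midpoint 0: f = -4 < 0 → [-2, 0]
midpoint -1: f = 2 > 0 → [-1, 0]
midpoint -0.5: f = -1.875 < 0 → [-1, -0.5]
midpoint -0.75: f = -0.2031 < 0 → [-1, -0.75]

[-1, -0.75]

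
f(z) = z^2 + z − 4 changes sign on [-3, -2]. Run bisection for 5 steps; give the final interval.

z = -2.5 gives f = -0.25, negative; keep [-3, -2.5]
z = -2.75 gives f = 0.8125, positive; keep [-2.75, -2.5]
z = -2.625 gives f = 0.265625, positive; keep [-2.625, -2.5]
z = -2.5625 gives f = 0.0039, positive; keep [-2.5625, -2.5]
z = -2.53125 gives f = -0.124, negative; keep [-2.5625, -2.53125]

[-2.5625, -2.53125]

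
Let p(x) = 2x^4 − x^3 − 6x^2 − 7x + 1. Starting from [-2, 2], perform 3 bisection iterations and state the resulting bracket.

x = 0 gives p = 1, positive; keep [0, 2]
x = 1 gives p = -11, negative; keep [0, 1]
x = 0.5 gives p = -4, negative; keep [0, 0.5]

[0, 0.5]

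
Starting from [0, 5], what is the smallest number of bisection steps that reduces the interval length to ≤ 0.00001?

19

Width after n steps is 5/2^n. Need 2^n ≥ 5/0.00001 = 500000.
2^18 = 262144 < 500000 ≤ 2^19 = 524288, so n = 19.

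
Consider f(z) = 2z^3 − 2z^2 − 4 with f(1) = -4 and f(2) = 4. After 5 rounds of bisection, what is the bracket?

[1.6875, 1.71875]

m = 1.5, f(m) = -1.75 (−); new bracket [1.5, 2]
m = 1.75, f(m) = 0.59375 (+); new bracket [1.5, 1.75]
m = 1.625, f(m) = -0.699219 (−); new bracket [1.625, 1.75]
m = 1.6875, f(m) = -0.0845 (−); new bracket [1.6875, 1.75]
m = 1.71875, f(m) = 0.2465 (+); new bracket [1.6875, 1.71875]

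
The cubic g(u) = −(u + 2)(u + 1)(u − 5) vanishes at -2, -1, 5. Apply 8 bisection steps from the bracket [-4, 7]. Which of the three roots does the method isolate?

u = 1.5 gives g = 30.625, positive; keep [1.5, 7]
u = 4.25 gives g = 24.609375, positive; keep [4.25, 7]
u = 5.625 gives g = -31.572266, negative; keep [4.25, 5.625]
u = 4.9375 gives g = 2.5745, positive; keep [4.9375, 5.625]
u = 5.28125 gives g = -12.8631, negative; keep [4.9375, 5.28125]
u = 5.109375 gives g = -4.7506, negative; keep [4.9375, 5.109375]
u = 5.0234375 gives g = -0.9915, negative; keep [4.9375, 5.0234375]
u = 4.98046875 gives g = 0.8154, positive; keep [4.98046875, 5.0234375]

5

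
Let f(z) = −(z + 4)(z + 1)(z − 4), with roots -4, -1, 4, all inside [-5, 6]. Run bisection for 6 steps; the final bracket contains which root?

midpoint 0.5: f = 23.625 > 0 → [0.5, 6]
midpoint 3.25: f = 23.109375 > 0 → [3.25, 6]
midpoint 4.625: f = -30.322266 < 0 → [3.25, 4.625]
midpoint 3.9375: f = 2.4495 > 0 → [3.9375, 4.625]
midpoint 4.28125: f = -12.3006 < 0 → [3.9375, 4.28125]
midpoint 4.109375: f = -4.5318 < 0 → [3.9375, 4.109375]

4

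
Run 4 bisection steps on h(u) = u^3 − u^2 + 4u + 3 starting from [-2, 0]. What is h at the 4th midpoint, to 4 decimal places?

midpoint -1: h = -3 < 0 → [-1, 0]
midpoint -0.5: h = 0.625 > 0 → [-1, -0.5]
midpoint -0.75: h = -0.984375 < 0 → [-0.75, -0.5]
midpoint -0.625: h = -0.1348 < 0 → [-0.625, -0.5]

-0.1348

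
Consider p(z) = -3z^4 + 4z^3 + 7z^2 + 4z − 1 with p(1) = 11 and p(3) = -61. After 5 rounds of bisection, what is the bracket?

[2.4375, 2.5]

z = 2 gives p = 19, positive; keep [2, 3]
z = 2.5 gives p = -1.9375, negative; keep [2, 2.5]
z = 2.25 gives p = 12.113281, positive; keep [2.25, 2.5]
z = 2.375 gives p = 6.1204, positive; keep [2.375, 2.5]
z = 2.4375 gives p = 2.3676, positive; keep [2.4375, 2.5]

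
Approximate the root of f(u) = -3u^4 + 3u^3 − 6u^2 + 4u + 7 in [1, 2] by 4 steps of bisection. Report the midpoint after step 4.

f(1.5) = -5.5625 < 0, so the root lies in [1, 1.5]
f(1.25) = 1.160156 > 0, so the root lies in [1.25, 1.5]
f(1.375) = -1.768311 < 0, so the root lies in [1.25, 1.375]
f(1.3125) = -0.2056 < 0, so the root lies in [1.25, 1.3125]

1.3125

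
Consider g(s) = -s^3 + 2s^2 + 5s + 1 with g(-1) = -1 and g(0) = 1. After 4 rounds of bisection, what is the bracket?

s = -0.5 gives g = -0.875, negative; keep [-0.5, 0]
s = -0.25 gives g = -0.109375, negative; keep [-0.25, 0]
s = -0.125 gives g = 0.408203, positive; keep [-0.25, -0.125]
s = -0.1875 gives g = 0.1394, positive; keep [-0.25, -0.1875]

[-0.25, -0.1875]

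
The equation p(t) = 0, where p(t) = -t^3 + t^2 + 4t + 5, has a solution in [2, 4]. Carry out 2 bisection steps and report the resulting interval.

[2.5, 3]

m = 3, p(m) = -1 (−); new bracket [2, 3]
m = 2.5, p(m) = 5.625 (+); new bracket [2.5, 3]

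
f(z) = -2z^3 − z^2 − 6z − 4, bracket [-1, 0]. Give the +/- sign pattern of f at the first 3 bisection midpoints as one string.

f(-0.5) = -1 < 0, so the root lies in [-1, -0.5]
f(-0.75) = 0.78125 > 0, so the root lies in [-0.75, -0.5]
f(-0.625) = -0.152344 < 0, so the root lies in [-0.75, -0.625]

-+-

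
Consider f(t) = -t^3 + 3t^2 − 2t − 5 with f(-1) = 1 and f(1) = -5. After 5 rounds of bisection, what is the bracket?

[-0.9375, -0.875]

f(0) = -5 < 0, so the root lies in [-1, 0]
f(-0.5) = -3.125 < 0, so the root lies in [-1, -0.5]
f(-0.75) = -1.390625 < 0, so the root lies in [-1, -0.75]
f(-0.875) = -0.2832 < 0, so the root lies in [-1, -0.875]
f(-0.9375) = 0.3357 > 0, so the root lies in [-0.9375, -0.875]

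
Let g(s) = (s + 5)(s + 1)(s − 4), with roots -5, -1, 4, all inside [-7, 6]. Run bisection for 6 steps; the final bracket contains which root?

4

g(-0.5) = -10.125 < 0, so the root lies in [-0.5, 6]
g(2.75) = -36.328125 < 0, so the root lies in [2.75, 6]
g(4.375) = 18.896484 > 0, so the root lies in [2.75, 4.375]
g(3.5625) = -17.0916 < 0, so the root lies in [3.5625, 4.375]
g(3.96875) = -1.3926 < 0, so the root lies in [3.96875, 4.375]
g(4.171875) = 8.153 > 0, so the root lies in [3.96875, 4.171875]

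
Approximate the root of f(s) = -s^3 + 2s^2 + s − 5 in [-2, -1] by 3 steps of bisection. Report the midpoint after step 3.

-1.375

f(-1.5) = 1.375 > 0, so the root lies in [-1.5, -1]
f(-1.25) = -1.171875 < 0, so the root lies in [-1.5, -1.25]
f(-1.375) = 0.005859 > 0, so the root lies in [-1.375, -1.25]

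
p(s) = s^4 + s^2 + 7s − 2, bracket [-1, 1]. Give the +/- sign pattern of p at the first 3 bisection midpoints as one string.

p(0) = -2 < 0, so the root lies in [0, 1]
p(0.5) = 1.8125 > 0, so the root lies in [0, 0.5]
p(0.25) = -0.183594 < 0, so the root lies in [0.25, 0.5]

-+-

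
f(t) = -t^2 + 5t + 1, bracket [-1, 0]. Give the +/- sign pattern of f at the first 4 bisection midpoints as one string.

--++

f(-0.5) = -1.75 < 0, so the root lies in [-0.5, 0]
f(-0.25) = -0.3125 < 0, so the root lies in [-0.25, 0]
f(-0.125) = 0.359375 > 0, so the root lies in [-0.25, -0.125]
f(-0.1875) = 0.0273 > 0, so the root lies in [-0.25, -0.1875]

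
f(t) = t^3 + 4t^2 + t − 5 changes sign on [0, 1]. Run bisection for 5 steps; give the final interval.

midpoint 0.5: f = -3.375 < 0 → [0.5, 1]
midpoint 0.75: f = -1.578125 < 0 → [0.75, 1]
midpoint 0.875: f = -0.392578 < 0 → [0.875, 1]
midpoint 0.9375: f = 0.2771 > 0 → [0.875, 0.9375]
midpoint 0.90625: f = -0.0643 < 0 → [0.90625, 0.9375]

[0.90625, 0.9375]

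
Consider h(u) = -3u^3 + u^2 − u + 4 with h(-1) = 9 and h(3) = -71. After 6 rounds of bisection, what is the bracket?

[1.0625, 1.125]

midpoint 1: h = 1 > 0 → [1, 3]
midpoint 2: h = -18 < 0 → [1, 2]
midpoint 1.5: h = -5.375 < 0 → [1, 1.5]
midpoint 1.25: h = -1.5469 < 0 → [1, 1.25]
midpoint 1.125: h = -0.1309 < 0 → [1, 1.125]
midpoint 1.0625: h = 0.468 > 0 → [1.0625, 1.125]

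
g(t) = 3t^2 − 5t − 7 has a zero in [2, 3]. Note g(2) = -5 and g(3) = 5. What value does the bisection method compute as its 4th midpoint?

t = 2.5 gives g = -0.75, negative; keep [2.5, 3]
t = 2.75 gives g = 1.9375, positive; keep [2.5, 2.75]
t = 2.625 gives g = 0.546875, positive; keep [2.5, 2.625]
t = 2.5625 gives g = -0.1133, negative; keep [2.5625, 2.625]

2.5625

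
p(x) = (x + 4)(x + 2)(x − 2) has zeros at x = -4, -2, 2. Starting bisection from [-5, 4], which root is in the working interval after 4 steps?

2

m = -0.5, p(m) = -13.125 (−); new bracket [-0.5, 4]
m = 1.75, p(m) = -5.390625 (−); new bracket [1.75, 4]
m = 2.875, p(m) = 29.326172 (+); new bracket [1.75, 2.875]
m = 2.3125, p(m) = 8.5071 (+); new bracket [1.75, 2.3125]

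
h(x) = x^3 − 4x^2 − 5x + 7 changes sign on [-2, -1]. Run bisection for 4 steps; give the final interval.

[-1.6875, -1.625]

midpoint -1.5: h = 2.125 > 0 → [-2, -1.5]
midpoint -1.75: h = -1.859375 < 0 → [-1.75, -1.5]
midpoint -1.625: h = 0.271484 > 0 → [-1.75, -1.625]
midpoint -1.6875: h = -0.7585 < 0 → [-1.6875, -1.625]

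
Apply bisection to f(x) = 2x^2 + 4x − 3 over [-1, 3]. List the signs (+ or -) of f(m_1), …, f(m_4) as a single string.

+--+

midpoint 1: f = 3 > 0 → [-1, 1]
midpoint 0: f = -3 < 0 → [0, 1]
midpoint 0.5: f = -0.5 < 0 → [0.5, 1]
midpoint 0.75: f = 1.125 > 0 → [0.5, 0.75]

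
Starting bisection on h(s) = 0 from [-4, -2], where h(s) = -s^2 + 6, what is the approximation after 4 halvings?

-2.375

m = -3, h(m) = -3 (−); new bracket [-3, -2]
m = -2.5, h(m) = -0.25 (−); new bracket [-2.5, -2]
m = -2.25, h(m) = 0.9375 (+); new bracket [-2.5, -2.25]
m = -2.375, h(m) = 0.3594 (+); new bracket [-2.5, -2.375]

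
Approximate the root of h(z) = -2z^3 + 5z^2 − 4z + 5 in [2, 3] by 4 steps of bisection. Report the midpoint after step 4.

2.0625

midpoint 2.5: h = -5 < 0 → [2, 2.5]
midpoint 2.25: h = -1.46875 < 0 → [2, 2.25]
midpoint 2.125: h = -0.113281 < 0 → [2, 2.125]
midpoint 2.0625: h = 0.4722 > 0 → [2.0625, 2.125]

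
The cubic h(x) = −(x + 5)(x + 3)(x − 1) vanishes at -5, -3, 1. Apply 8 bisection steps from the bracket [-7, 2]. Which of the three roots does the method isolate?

1

m = -2.5, h(m) = 4.375 (+); new bracket [-2.5, 2]
m = -0.25, h(m) = 16.328125 (+); new bracket [-0.25, 2]
m = 0.875, h(m) = 2.845703 (+); new bracket [0.875, 2]
m = 1.4375, h(m) = -12.4978 (−); new bracket [0.875, 1.4375]
m = 1.15625, h(m) = -3.998 (−); new bracket [0.875, 1.15625]
m = 1.015625, h(m) = -0.3774 (−); new bracket [0.875, 1.015625]
m = 0.9453125, h(m) = 1.2828 (+); new bracket [0.9453125, 1.015625]
m = 0.98046875, h(m) = 0.4649 (+); new bracket [0.98046875, 1.015625]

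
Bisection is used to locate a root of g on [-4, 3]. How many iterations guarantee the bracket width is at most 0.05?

8

Width after n steps is 7/2^n. Need 2^n ≥ 7/0.05 = 140.
2^7 = 128 < 140 ≤ 2^8 = 256, so n = 8.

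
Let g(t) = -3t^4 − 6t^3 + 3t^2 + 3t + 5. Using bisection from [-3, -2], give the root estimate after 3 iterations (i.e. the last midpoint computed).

midpoint -2.5: g = -7.1875 < 0 → [-2.5, -2]
midpoint -2.25: g = 4.894531 > 0 → [-2.5, -2.25]
midpoint -2.375: g = -0.27417 < 0 → [-2.375, -2.25]

-2.375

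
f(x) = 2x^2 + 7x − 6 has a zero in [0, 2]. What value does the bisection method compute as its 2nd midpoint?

0.5

midpoint 1: f = 3 > 0 → [0, 1]
midpoint 0.5: f = -2 < 0 → [0.5, 1]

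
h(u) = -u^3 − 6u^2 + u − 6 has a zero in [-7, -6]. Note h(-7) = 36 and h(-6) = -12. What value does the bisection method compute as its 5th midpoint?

-6.28125

h(-6.5) = 8.625 > 0, so the root lies in [-6.5, -6]
h(-6.25) = -2.484375 < 0, so the root lies in [-6.5, -6.25]
h(-6.375) = 2.865234 > 0, so the root lies in [-6.375, -6.25]
h(-6.3125) = 0.1399 > 0, so the root lies in [-6.3125, -6.25]
h(-6.28125) = -1.1848 < 0, so the root lies in [-6.3125, -6.28125]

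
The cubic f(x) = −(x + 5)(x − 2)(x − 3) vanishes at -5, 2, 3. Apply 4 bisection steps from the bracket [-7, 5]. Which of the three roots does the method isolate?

m = -1, f(m) = -48 (−); new bracket [-7, -1]
m = -4, f(m) = -42 (−); new bracket [-7, -4]
m = -5.5, f(m) = 31.875 (+); new bracket [-5.5, -4]
m = -4.75, f(m) = -13.0781 (−); new bracket [-5.5, -4.75]

-5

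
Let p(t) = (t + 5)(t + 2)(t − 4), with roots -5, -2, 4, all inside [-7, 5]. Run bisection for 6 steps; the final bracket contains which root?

midpoint -1: p = -20 < 0 → [-1, 5]
midpoint 2: p = -56 < 0 → [2, 5]
midpoint 3.5: p = -23.375 < 0 → [3.5, 5]
midpoint 4.25: p = 14.4531 > 0 → [3.5, 4.25]
midpoint 3.875: p = -6.5176 < 0 → [3.875, 4.25]
midpoint 4.0625: p = 3.4338 > 0 → [3.875, 4.0625]

4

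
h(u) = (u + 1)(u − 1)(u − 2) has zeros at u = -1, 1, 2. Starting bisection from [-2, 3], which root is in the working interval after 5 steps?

m = 0.5, h(m) = 1.125 (+); new bracket [-2, 0.5]
m = -0.75, h(m) = 1.203125 (+); new bracket [-2, -0.75]
m = -1.375, h(m) = -3.005859 (−); new bracket [-1.375, -0.75]
m = -1.0625, h(m) = -0.3948 (−); new bracket [-1.0625, -0.75]
m = -0.90625, h(m) = 0.5194 (+); new bracket [-1.0625, -0.90625]

-1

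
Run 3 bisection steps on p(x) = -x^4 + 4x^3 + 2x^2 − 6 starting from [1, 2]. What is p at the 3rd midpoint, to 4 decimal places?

midpoint 1.5: p = 6.9375 > 0 → [1, 1.5]
midpoint 1.25: p = 2.496094 > 0 → [1, 1.25]
midpoint 1.125: p = 0.624756 > 0 → [1, 1.125]

0.6248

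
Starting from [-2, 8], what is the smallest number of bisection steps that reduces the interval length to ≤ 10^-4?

17

Width after n steps is 10/2^n. Need 2^n ≥ 10/10^-4 = 100000.
2^16 = 65536 < 100000 ≤ 2^17 = 131072, so n = 17.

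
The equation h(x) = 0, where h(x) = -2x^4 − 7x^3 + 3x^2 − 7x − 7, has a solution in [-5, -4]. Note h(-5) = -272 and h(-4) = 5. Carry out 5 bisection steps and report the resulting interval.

[-4.0625, -4.03125]

midpoint -4.5: h = -97 < 0 → [-4.5, -4]
midpoint -4.25: h = -38.210938 < 0 → [-4.25, -4]
midpoint -4.125: h = -14.814941 < 0 → [-4.125, -4]
midpoint -4.0625: h = -4.4788 < 0 → [-4.0625, -4]
midpoint -4.03125: h = 0.3654 > 0 → [-4.0625, -4.03125]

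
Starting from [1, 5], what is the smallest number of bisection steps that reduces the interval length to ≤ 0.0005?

13

Width after n steps is 4/2^n. Need 2^n ≥ 4/0.0005 = 8000.
2^12 = 4096 < 8000 ≤ 2^13 = 8192, so n = 13.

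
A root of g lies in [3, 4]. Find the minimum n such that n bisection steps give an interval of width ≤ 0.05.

Width after n steps is 1/2^n. Need 2^n ≥ 1/0.05 = 20.
2^4 = 16 < 20 ≤ 2^5 = 32, so n = 5.

5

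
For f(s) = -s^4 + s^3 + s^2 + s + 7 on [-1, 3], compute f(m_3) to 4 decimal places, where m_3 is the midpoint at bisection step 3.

-7.6875

f(1) = 9 > 0, so the root lies in [1, 3]
f(2) = 5 > 0, so the root lies in [2, 3]
f(2.5) = -7.6875 < 0, so the root lies in [2, 2.5]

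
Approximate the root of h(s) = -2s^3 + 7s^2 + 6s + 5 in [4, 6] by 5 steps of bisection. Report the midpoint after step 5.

m = 5, h(m) = -40 (−); new bracket [4, 5]
m = 4.5, h(m) = -8.5 (−); new bracket [4, 4.5]
m = 4.25, h(m) = 3.40625 (+); new bracket [4.25, 4.5]
m = 4.375, h(m) = -2.2461 (−); new bracket [4.25, 4.375]
m = 4.3125, h(m) = 0.6538 (+); new bracket [4.3125, 4.375]

4.3125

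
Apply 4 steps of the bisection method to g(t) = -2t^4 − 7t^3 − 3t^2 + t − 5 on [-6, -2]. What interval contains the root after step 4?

[-3, -2.75]

midpoint -4: g = -121 < 0 → [-4, -2]
midpoint -3: g = -8 < 0 → [-3, -2]
midpoint -2.5: g = 5 > 0 → [-3, -2.5]
midpoint -2.75: g = 0.7578 > 0 → [-3, -2.75]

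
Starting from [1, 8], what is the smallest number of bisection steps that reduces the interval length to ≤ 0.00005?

18

Width after n steps is 7/2^n. Need 2^n ≥ 7/0.00005 = 140000.
2^17 = 131072 < 140000 ≤ 2^18 = 262144, so n = 18.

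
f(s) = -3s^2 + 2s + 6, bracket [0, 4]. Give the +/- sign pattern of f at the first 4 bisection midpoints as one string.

midpoint 2: f = -2 < 0 → [0, 2]
midpoint 1: f = 5 > 0 → [1, 2]
midpoint 1.5: f = 2.25 > 0 → [1.5, 2]
midpoint 1.75: f = 0.3125 > 0 → [1.75, 2]

-+++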